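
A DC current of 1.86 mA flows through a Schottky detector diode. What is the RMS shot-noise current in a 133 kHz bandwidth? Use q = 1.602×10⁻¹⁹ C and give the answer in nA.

I_n = √(2qI·B)
2qI·B = 2 × 1.602×10⁻¹⁹ × 1.86×10⁻³ × 1.33×10⁵ = 7.93×10⁻¹⁷ A²
I_n = √(7.93×10⁻¹⁷) = 8.90×10⁻⁹ A = 8.90 nA

8.90 nA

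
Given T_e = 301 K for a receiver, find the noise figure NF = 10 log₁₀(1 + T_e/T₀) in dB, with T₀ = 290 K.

3.09 dB

F = 1 + T_e/T₀ = 1 + 301/290 = 2.03793
NF = 10 log₁₀(2.03793) = 3.09 dB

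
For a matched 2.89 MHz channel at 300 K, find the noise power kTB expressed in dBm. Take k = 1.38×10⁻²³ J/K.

P_n = kTB = 1.38×10⁻²³ × 300 × 2.89×10⁶ = 1.20×10⁻¹⁴ W
In dBm: 10 log₁₀(1.20×10⁻¹⁴ / 10⁻³) = −109.2 dBm

−109.2 dBm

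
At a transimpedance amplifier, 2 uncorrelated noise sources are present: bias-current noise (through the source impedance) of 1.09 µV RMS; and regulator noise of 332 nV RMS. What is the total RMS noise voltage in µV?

Uncorrelated sources add in power (mean-square): V_tot = √(ΣV_i²)
V_tot = √[(1.09×10⁻⁶)² + (3.32×10⁻⁷)²] = 1.14×10⁻⁶ V = 1.14 µV

1.14 µV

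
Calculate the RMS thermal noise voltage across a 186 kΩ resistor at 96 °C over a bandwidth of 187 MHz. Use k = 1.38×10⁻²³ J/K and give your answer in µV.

842 µV

T = 96 °C + 273.15 = 369.15 K
V_n = √(4kTRB)
4kTRB = 4 × 1.38×10⁻²³ × 369.15 × 1.86×10⁵ × 1.87×10⁸ = 7.09×10⁻⁷ V²
V_n = √(7.09×10⁻⁷) = 8.42×10⁻⁴ V = 842 µV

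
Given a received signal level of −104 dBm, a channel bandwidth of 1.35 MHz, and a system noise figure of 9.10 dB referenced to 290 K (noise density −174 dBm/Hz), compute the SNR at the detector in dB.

Noise floor: N = −174 + 10 log₁₀(B) + NF
10 log₁₀(1.35×10⁶) = 61.3 dB
N = −174 + 61.3 + 9.10 = −103.60 dBm
SNR = P_sig − N = −104 − (−103.60) = −0.40 dB → −0.4 dB

−0.4 dB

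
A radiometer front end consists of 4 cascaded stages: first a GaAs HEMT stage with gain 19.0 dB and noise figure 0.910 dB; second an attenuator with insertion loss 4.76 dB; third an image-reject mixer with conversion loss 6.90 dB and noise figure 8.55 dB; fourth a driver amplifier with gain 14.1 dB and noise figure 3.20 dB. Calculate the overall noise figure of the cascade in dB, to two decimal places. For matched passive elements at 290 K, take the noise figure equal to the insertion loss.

2.28 dB

Convert to linear (a loss of L dB is a gain of −L dB): F_i = 10^(NF_i/10), G_i = 10^(G_i,dB/10)
  Stage 1: F_1 = 10^(0.910/10) = 1.233, G_1 = 10^(19.0/10) = 79.43
  Stage 2: F_2 = 10^(4.76/10) = 2.992, G_2 = 10^(−4.76/10) = 0.3342
  Stage 3: F_3 = 10^(8.55/10) = 7.161, G_3 = 10^(−6.90/10) = 0.2042
  Stage 4: F_4 = 10^(3.20/10) = 2.089, G_4 = 10^(14.1/10) = 25.70
Friis cascade:
  F = 1.233 + (2.992 − 1)/79.43 + (7.161 − 1)/26.55 + (2.089 − 1)/5.420 = 1.691
NF = 10 log₁₀(1.691) = 2.28 dB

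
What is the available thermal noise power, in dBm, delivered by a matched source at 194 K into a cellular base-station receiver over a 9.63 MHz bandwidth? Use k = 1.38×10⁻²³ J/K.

P_n = kTB = 1.38×10⁻²³ × 194 × 9.63×10⁶ = 2.58×10⁻¹⁴ W
In dBm: 10 log₁₀(2.58×10⁻¹⁴ / 10⁻³) = −105.9 dBm

−105.9 dBm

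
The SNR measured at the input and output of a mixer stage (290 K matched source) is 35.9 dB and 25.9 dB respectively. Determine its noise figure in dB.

10.0 dB

NF (dB) = SNR_in(dB) − SNR_out(dB) when the source is at T₀
NF = 35.9 − 25.9 = 10.0 dB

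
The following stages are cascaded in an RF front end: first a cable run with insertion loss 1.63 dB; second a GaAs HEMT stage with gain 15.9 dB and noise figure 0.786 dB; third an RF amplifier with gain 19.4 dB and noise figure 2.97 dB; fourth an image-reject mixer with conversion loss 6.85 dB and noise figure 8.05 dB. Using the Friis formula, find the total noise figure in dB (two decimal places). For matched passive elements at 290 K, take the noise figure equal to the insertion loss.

Convert to linear (a loss of L dB is a gain of −L dB): F_i = 10^(NF_i/10), G_i = 10^(G_i,dB/10)
  Stage 1: F_1 = 10^(1.63/10) = 1.455, G_1 = 10^(−1.63/10) = 0.6871
  Stage 2: F_2 = 10^(0.786/10) = 1.198, G_2 = 10^(15.9/10) = 38.90
  Stage 3: F_3 = 10^(2.97/10) = 1.982, G_3 = 10^(19.4/10) = 87.10
  Stage 4: F_4 = 10^(8.05/10) = 6.383, G_4 = 10^(−6.85/10) = 0.2065
Friis cascade:
  F = 1.455 + (1.198 − 1)/0.6871 + (1.982 − 1)/26.73 + (6.383 − 1)/2328 = 1.783
NF = 10 log₁₀(1.783) = 2.51 dB

2.51 dB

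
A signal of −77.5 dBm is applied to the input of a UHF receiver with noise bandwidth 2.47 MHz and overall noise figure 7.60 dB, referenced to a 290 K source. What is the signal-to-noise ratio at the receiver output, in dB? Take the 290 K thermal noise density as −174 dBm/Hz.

Noise floor: N = −174 + 10 log₁₀(B) + NF
10 log₁₀(2.47×10⁶) = 63.93 dB
N = −174 + 63.93 + 7.60 = −102.47 dBm
SNR = P_sig − N = −77.5 − (−102.47) = 24.97 dB → 25.0 dB

25.0 dB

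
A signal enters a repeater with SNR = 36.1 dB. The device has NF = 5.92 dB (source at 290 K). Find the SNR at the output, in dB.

30.18 dB

By definition F = SNR_in/SNR_out, so in dB: SNR_out = SNR_in − NF
SNR_out = 36.1 − 5.92 = 30.18 dB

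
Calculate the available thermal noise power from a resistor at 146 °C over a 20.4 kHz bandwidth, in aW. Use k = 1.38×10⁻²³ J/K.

T = 146 °C + 273.15 = 419.15 K
P_n = kTB = 1.38×10⁻²³ × 419.15 × 2.04×10⁴ = 1.18×10⁻¹⁶ W = 118 aW

118 aW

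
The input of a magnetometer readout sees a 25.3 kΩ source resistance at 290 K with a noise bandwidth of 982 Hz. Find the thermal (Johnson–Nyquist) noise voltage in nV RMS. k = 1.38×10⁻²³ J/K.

631 nV

V_n = √(4kTRB)
4kTRB = 4 × 1.38×10⁻²³ × 290 × 2.53×10⁴ × 9.82×10² = 3.98×10⁻¹³ V²
V_n = √(3.98×10⁻¹³) = 6.31×10⁻⁷ V = 631 nV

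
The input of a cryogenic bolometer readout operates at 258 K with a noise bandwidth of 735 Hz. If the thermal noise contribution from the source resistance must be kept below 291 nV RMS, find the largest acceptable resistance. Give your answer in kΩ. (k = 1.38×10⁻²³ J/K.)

Johnson–Nyquist: V_n = √(4kTRB) ⇒ R = V_n² / (4kTB)
4kTB = 4 × 1.38×10⁻²³ × 258 × 7.35×10² = 1.05×10⁻¹⁷
R = (2.91×10⁻⁷)² / 1.05×10⁻¹⁷ = 8.09×10³ Ω = 8.09 kΩ

8.09 kΩ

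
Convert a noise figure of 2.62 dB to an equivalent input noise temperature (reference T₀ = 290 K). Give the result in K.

F = 10^(2.62/10) = 1.8281
T_e = (F − 1)·T₀ = (1.8281 − 1) × 290 = 240 K

240 K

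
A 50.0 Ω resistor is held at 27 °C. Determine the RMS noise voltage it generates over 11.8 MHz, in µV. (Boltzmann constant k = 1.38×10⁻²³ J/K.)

3.13 µV

T = 27 °C + 273.15 = 300.15 K
V_n = √(4kTRB)
4kTRB = 4 × 1.38×10⁻²³ × 300.15 × 5.00×10¹ × 1.18×10⁷ = 9.78×10⁻¹² V²
V_n = √(9.78×10⁻¹²) = 3.13×10⁻⁶ V = 3.13 µV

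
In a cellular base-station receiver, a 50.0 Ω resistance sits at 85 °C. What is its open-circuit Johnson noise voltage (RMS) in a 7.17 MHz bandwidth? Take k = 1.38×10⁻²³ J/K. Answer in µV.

T = 85 °C + 273.15 = 358.15 K
V_n = √(4kTRB)
4kTRB = 4 × 1.38×10⁻²³ × 358.15 × 5.00×10¹ × 7.17×10⁶ = 7.09×10⁻¹² V²
V_n = √(7.09×10⁻¹²) = 2.66×10⁻⁶ V = 2.66 µV

2.66 µV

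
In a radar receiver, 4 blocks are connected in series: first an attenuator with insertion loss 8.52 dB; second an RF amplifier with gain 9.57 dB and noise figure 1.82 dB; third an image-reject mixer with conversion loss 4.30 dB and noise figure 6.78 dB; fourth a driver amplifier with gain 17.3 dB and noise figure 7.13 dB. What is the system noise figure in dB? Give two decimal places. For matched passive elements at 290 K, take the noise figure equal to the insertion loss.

13.54 dB

Convert to linear (a loss of L dB is a gain of −L dB): F_i = 10^(NF_i/10), G_i = 10^(G_i,dB/10)
  Stage 1: F_1 = 10^(8.52/10) = 7.112, G_1 = 10^(−8.52/10) = 0.1406
  Stage 2: F_2 = 10^(1.82/10) = 1.521, G_2 = 10^(9.57/10) = 9.057
  Stage 3: F_3 = 10^(6.78/10) = 4.764, G_3 = 10^(−4.30/10) = 0.3715
  Stage 4: F_4 = 10^(7.13/10) = 5.164, G_4 = 10^(17.3/10) = 53.70
Friis cascade:
  F = 7.112 + (1.521 − 1)/0.1406 + (4.764 − 1)/1.274 + (5.164 − 1)/0.4732 = 22.57
NF = 10 log₁₀(22.57) = 13.54 dB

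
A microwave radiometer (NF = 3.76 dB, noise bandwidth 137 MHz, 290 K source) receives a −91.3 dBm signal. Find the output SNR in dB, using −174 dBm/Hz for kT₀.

−2.4 dB

Noise floor: N = −174 + 10 log₁₀(B) + NF
10 log₁₀(1.37×10⁸) = 81.37 dB
N = −174 + 81.37 + 3.76 = −88.87 dBm
SNR = P_sig − N = −91.3 − (−88.87) = −2.43 dB → −2.4 dB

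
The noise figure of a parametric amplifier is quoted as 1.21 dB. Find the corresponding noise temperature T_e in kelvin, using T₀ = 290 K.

F = 10^(1.21/10) = 1.3213
T_e = (F − 1)·T₀ = (1.3213 − 1) × 290 = 93.2 K

93.2 K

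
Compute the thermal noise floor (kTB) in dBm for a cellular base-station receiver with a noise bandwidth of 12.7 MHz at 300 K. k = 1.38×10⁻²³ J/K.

P_n = kTB = 1.38×10⁻²³ × 300 × 1.27×10⁷ = 5.26×10⁻¹⁴ W
In dBm: 10 log₁₀(5.26×10⁻¹⁴ / 10⁻³) = −102.8 dBm

−102.8 dBm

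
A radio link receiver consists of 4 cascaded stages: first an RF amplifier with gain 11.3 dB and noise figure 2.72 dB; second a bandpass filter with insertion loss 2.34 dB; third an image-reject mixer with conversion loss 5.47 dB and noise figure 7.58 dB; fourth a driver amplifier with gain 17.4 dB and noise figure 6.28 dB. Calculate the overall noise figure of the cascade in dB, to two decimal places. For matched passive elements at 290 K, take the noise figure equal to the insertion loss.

Convert to linear (a loss of L dB is a gain of −L dB): F_i = 10^(NF_i/10), G_i = 10^(G_i,dB/10)
  Stage 1: F_1 = 10^(2.72/10) = 1.871, G_1 = 10^(11.3/10) = 13.49
  Stage 2: F_2 = 10^(2.34/10) = 1.714, G_2 = 10^(−2.34/10) = 0.5834
  Stage 3: F_3 = 10^(7.58/10) = 5.728, G_3 = 10^(−5.47/10) = 0.2838
  Stage 4: F_4 = 10^(6.28/10) = 4.246, G_4 = 10^(17.4/10) = 54.95
Friis cascade:
  F = 1.871 + (1.714 − 1)/13.49 + (5.728 − 1)/7.870 + (4.246 − 1)/2.234 = 3.978
NF = 10 log₁₀(3.978) = 6.00 dB

6.00 dB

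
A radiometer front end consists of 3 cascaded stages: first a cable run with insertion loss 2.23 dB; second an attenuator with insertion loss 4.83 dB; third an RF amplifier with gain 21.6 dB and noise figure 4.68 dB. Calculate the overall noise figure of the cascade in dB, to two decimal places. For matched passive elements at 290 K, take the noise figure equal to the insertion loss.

11.74 dB

Convert to linear (a loss of L dB is a gain of −L dB): F_i = 10^(NF_i/10), G_i = 10^(G_i,dB/10)
  Stage 1: F_1 = 10^(2.23/10) = 1.671, G_1 = 10^(−2.23/10) = 0.5984
  Stage 2: F_2 = 10^(4.83/10) = 3.041, G_2 = 10^(−4.83/10) = 0.3289
  Stage 3: F_3 = 10^(4.68/10) = 2.938, G_3 = 10^(21.6/10) = 144.5
Friis cascade:
  F = 1.671 + (3.041 − 1)/0.5984 + (2.938 − 1)/0.1968 = 14.93
NF = 10 log₁₀(14.93) = 11.74 dB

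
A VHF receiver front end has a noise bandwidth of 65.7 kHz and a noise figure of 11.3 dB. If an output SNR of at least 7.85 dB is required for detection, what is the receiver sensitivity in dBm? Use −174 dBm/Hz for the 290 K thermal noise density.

Sensitivity = −174 + 10 log₁₀(B) + NF + SNR_min
= −174 + 48.18 + 11.3 + 7.85
= −106.67 dBm → −106.7 dBm

−106.7 dBm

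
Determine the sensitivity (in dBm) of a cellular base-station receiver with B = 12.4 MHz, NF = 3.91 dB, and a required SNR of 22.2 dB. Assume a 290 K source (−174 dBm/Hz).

Sensitivity = −174 + 10 log₁₀(B) + NF + SNR_min
= −174 + 70.93 + 3.91 + 22.2
= −76.96 dBm → −77.0 dBm

−77.0 dBm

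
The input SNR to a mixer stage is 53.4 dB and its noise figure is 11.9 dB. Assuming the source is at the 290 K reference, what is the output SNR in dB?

41.5 dB

By definition F = SNR_in/SNR_out, so in dB: SNR_out = SNR_in − NF
SNR_out = 53.4 − 11.9 = 41.5 dB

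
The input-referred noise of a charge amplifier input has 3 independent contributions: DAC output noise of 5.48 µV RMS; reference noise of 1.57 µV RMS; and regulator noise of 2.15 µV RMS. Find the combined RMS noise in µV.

Uncorrelated sources add in power (mean-square): V_tot = √(ΣV_i²)
V_tot = √[(5.48×10⁻⁶)² + (1.57×10⁻⁶)² + (2.15×10⁻⁶)²] = 6.09×10⁻⁶ V = 6.09 µV

6.09 µV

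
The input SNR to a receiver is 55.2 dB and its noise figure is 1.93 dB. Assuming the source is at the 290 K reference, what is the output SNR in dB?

53.27 dB

By definition F = SNR_in/SNR_out, so in dB: SNR_out = SNR_in − NF
SNR_out = 55.2 − 1.93 = 53.27 dB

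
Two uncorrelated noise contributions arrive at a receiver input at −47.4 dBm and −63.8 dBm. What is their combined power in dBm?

−47.3 dBm

Convert to linear, add, convert back:
P₁ = 1.82×10⁻⁸ W, P₂ = 4.17×10⁻¹⁰ W
P_tot = 1.86×10⁻⁸ W → 10 log₁₀(P_tot / 10⁻³) = −47.3 dBm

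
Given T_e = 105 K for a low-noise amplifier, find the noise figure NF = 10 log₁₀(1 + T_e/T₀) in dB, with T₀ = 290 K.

1.34 dB

F = 1 + T_e/T₀ = 1 + 105/290 = 1.36207
NF = 10 log₁₀(1.36207) = 1.34 dB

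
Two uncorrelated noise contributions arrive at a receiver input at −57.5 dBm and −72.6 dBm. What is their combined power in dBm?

−57.4 dBm

Convert to linear, add, convert back:
P₁ = 1.78×10⁻⁹ W, P₂ = 5.50×10⁻¹¹ W
P_tot = 1.83×10⁻⁹ W → 10 log₁₀(P_tot / 10⁻³) = −57.4 dBm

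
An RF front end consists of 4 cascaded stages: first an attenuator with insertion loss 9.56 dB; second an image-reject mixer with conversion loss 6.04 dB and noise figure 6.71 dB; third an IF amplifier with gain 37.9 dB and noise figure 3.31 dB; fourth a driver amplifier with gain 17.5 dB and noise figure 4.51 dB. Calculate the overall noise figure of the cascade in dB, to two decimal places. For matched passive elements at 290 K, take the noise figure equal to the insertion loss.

Convert to linear (a loss of L dB is a gain of −L dB): F_i = 10^(NF_i/10), G_i = 10^(G_i,dB/10)
  Stage 1: F_1 = 10^(9.56/10) = 9.036, G_1 = 10^(−9.56/10) = 0.1107
  Stage 2: F_2 = 10^(6.71/10) = 4.688, G_2 = 10^(−6.04/10) = 0.2489
  Stage 3: F_3 = 10^(3.31/10) = 2.143, G_3 = 10^(37.9/10) = 6166
  Stage 4: F_4 = 10^(4.51/10) = 2.825, G_4 = 10^(17.5/10) = 56.23
Friis cascade:
  F = 9.036 + (4.688 − 1)/0.1107 + (2.143 − 1)/0.02754 + (2.825 − 1)/169.8 = 83.87
NF = 10 log₁₀(83.87) = 19.24 dB

19.24 dB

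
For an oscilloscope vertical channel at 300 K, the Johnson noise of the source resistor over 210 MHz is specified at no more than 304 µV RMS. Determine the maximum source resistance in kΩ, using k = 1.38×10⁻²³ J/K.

Johnson–Nyquist: V_n = √(4kTRB) ⇒ R = V_n² / (4kTB)
4kTB = 4 × 1.38×10⁻²³ × 300 × 2.10×10⁸ = 3.48×10⁻¹²
R = (3.04×10⁻⁴)² / 3.48×10⁻¹² = 2.66×10⁴ Ω = 26.6 kΩ

26.6 kΩ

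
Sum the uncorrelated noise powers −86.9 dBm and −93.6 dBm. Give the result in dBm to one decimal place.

−86.1 dBm

Convert to linear, add, convert back:
P₁ = 2.04×10⁻¹² W, P₂ = 4.37×10⁻¹³ W
P_tot = 2.48×10⁻¹² W → 10 log₁₀(P_tot / 10⁻³) = −86.1 dBm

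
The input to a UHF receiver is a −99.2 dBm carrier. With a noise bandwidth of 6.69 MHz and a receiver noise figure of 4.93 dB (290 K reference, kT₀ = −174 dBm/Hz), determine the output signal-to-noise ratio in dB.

1.6 dB

Noise floor: N = −174 + 10 log₁₀(B) + NF
10 log₁₀(6.69×10⁶) = 68.25 dB
N = −174 + 68.25 + 4.93 = −100.82 dBm
SNR = P_sig − N = −99.2 − (−100.82) = 1.62 dB → 1.6 dB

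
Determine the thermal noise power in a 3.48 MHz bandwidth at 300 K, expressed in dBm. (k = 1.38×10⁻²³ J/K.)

−108.4 dBm

P_n = kTB = 1.38×10⁻²³ × 300 × 3.48×10⁶ = 1.44×10⁻¹⁴ W
In dBm: 10 log₁₀(1.44×10⁻¹⁴ / 10⁻³) = −108.4 dBm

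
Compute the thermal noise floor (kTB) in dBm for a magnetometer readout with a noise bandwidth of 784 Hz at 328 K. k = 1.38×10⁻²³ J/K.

−144.5 dBm

P_n = kTB = 1.38×10⁻²³ × 328 × 7.84×10² = 3.55×10⁻¹⁸ W
In dBm: 10 log₁₀(3.55×10⁻¹⁸ / 10⁻³) = −144.5 dBm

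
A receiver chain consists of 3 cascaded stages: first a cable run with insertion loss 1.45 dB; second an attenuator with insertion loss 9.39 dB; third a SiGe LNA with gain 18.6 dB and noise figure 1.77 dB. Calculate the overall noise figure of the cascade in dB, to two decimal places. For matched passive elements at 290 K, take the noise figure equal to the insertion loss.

12.61 dB

Convert to linear (a loss of L dB is a gain of −L dB): F_i = 10^(NF_i/10), G_i = 10^(G_i,dB/10)
  Stage 1: F_1 = 10^(1.45/10) = 1.396, G_1 = 10^(−1.45/10) = 0.7161
  Stage 2: F_2 = 10^(9.39/10) = 8.690, G_2 = 10^(−9.39/10) = 0.1151
  Stage 3: F_3 = 10^(1.77/10) = 1.503, G_3 = 10^(18.6/10) = 72.44
Friis cascade:
  F = 1.396 + (8.690 − 1)/0.7161 + (1.503 − 1)/0.08241 = 18.24
NF = 10 log₁₀(18.24) = 12.61 dB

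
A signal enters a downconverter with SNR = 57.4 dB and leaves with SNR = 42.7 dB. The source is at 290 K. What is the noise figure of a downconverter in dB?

14.7 dB

NF (dB) = SNR_in(dB) − SNR_out(dB) when the source is at T₀
NF = 57.4 − 42.7 = 14.7 dB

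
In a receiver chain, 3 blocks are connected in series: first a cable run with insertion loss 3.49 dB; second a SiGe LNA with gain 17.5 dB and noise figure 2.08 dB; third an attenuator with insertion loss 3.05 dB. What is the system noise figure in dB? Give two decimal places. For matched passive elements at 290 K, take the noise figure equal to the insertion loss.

5.62 dB

Convert to linear (a loss of L dB is a gain of −L dB): F_i = 10^(NF_i/10), G_i = 10^(G_i,dB/10)
  Stage 1: F_1 = 10^(3.49/10) = 2.234, G_1 = 10^(−3.49/10) = 0.4477
  Stage 2: F_2 = 10^(2.08/10) = 1.614, G_2 = 10^(17.5/10) = 56.23
  Stage 3: F_3 = 10^(3.05/10) = 2.018, G_3 = 10^(−3.05/10) = 0.4955
Friis cascade:
  F = 2.234 + (1.614 − 1)/0.4477 + (2.018 − 1)/25.18 = 3.646
NF = 10 log₁₀(3.646) = 5.62 dB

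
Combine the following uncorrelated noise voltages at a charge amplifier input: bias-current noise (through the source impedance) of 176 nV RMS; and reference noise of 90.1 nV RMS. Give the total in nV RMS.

198 nV

Uncorrelated sources add in power (mean-square): V_tot = √(ΣV_i²)
V_tot = √[(1.76×10⁻⁷)² + (9.01×10⁻⁸)²] = 1.98×10⁻⁷ V = 198 nV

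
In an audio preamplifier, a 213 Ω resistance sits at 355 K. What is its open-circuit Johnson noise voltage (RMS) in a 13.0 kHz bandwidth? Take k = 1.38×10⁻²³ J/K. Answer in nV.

V_n = √(4kTRB)
4kTRB = 4 × 1.38×10⁻²³ × 355 × 2.13×10² × 1.30×10⁴ = 5.43×10⁻¹⁴ V²
V_n = √(5.43×10⁻¹⁴) = 2.33×10⁻⁷ V = 233 nV

233 nV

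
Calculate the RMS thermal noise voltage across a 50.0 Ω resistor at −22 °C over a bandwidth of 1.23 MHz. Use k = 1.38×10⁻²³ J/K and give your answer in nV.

923 nV

T = −22 °C + 273.15 = 251.15 K
V_n = √(4kTRB)
4kTRB = 4 × 1.38×10⁻²³ × 251.15 × 5.00×10¹ × 1.23×10⁶ = 8.53×10⁻¹³ V²
V_n = √(8.53×10⁻¹³) = 9.23×10⁻⁷ V = 923 nV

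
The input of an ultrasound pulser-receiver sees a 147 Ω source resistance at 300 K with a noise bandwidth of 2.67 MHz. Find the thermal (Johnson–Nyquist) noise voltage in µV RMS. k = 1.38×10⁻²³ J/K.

2.55 µV

V_n = √(4kTRB)
4kTRB = 4 × 1.38×10⁻²³ × 300 × 1.47×10² × 2.67×10⁶ = 6.50×10⁻¹² V²
V_n = √(6.50×10⁻¹²) = 2.55×10⁻⁶ V = 2.55 µV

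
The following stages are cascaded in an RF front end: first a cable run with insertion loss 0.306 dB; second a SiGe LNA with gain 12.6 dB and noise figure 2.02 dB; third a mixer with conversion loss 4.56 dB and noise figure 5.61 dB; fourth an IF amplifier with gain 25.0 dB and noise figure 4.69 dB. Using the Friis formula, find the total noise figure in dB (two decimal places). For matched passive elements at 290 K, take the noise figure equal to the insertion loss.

3.41 dB

Convert to linear (a loss of L dB is a gain of −L dB): F_i = 10^(NF_i/10), G_i = 10^(G_i,dB/10)
  Stage 1: F_1 = 10^(0.306/10) = 1.073, G_1 = 10^(−0.306/10) = 0.9320
  Stage 2: F_2 = 10^(2.02/10) = 1.592, G_2 = 10^(12.6/10) = 18.20
  Stage 3: F_3 = 10^(5.61/10) = 3.639, G_3 = 10^(−4.56/10) = 0.3499
  Stage 4: F_4 = 10^(4.69/10) = 2.944, G_4 = 10^(25.0/10) = 316.2
Friis cascade:
  F = 1.073 + (1.592 − 1)/0.9320 + (3.639 − 1)/16.96 + (2.944 − 1)/5.935 = 2.192
NF = 10 log₁₀(2.192) = 3.41 dB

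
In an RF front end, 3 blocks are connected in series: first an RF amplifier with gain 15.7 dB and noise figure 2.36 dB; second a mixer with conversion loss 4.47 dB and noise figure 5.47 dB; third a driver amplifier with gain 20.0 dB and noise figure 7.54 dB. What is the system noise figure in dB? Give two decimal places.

3.31 dB

Convert to linear (a loss of L dB is a gain of −L dB): F_i = 10^(NF_i/10), G_i = 10^(G_i,dB/10)
  Stage 1: F_1 = 10^(2.36/10) = 1.722, G_1 = 10^(15.7/10) = 37.15
  Stage 2: F_2 = 10^(5.47/10) = 3.524, G_2 = 10^(−4.47/10) = 0.3573
  Stage 3: F_3 = 10^(7.54/10) = 5.675, G_3 = 10^(20.0/10) = 100.0
Friis cascade:
  F = 1.722 + (3.524 − 1)/37.15 + (5.675 − 1)/13.27 = 2.142
NF = 10 log₁₀(2.142) = 3.31 dB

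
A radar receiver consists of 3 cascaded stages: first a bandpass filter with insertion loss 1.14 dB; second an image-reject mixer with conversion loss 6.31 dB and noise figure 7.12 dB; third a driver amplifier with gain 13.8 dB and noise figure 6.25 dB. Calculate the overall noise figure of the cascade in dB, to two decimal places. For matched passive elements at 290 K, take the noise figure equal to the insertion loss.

13.91 dB

Convert to linear (a loss of L dB is a gain of −L dB): F_i = 10^(NF_i/10), G_i = 10^(G_i,dB/10)
  Stage 1: F_1 = 10^(1.14/10) = 1.300, G_1 = 10^(−1.14/10) = 0.7691
  Stage 2: F_2 = 10^(7.12/10) = 5.152, G_2 = 10^(−6.31/10) = 0.2339
  Stage 3: F_3 = 10^(6.25/10) = 4.217, G_3 = 10^(13.8/10) = 23.99
Friis cascade:
  F = 1.300 + (5.152 − 1)/0.7691 + (4.217 − 1)/0.1799 = 24.58
NF = 10 log₁₀(24.58) = 13.91 dB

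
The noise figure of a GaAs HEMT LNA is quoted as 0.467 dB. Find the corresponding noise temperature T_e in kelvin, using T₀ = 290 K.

F = 10^(0.467/10) = 1.11353
T_e = (F − 1)·T₀ = (1.11353 − 1) × 290 = 32.9 K

32.9 K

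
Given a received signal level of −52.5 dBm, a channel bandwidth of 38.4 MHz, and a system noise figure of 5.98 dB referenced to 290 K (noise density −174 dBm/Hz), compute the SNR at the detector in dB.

Noise floor: N = −174 + 10 log₁₀(B) + NF
10 log₁₀(3.84×10⁷) = 75.84 dB
N = −174 + 75.84 + 5.98 = −92.18 dBm
SNR = P_sig − N = −52.5 − (−92.18) = 39.68 dB → 39.7 dB

39.7 dB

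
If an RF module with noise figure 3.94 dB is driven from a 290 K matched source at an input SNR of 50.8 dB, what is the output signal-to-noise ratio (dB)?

46.86 dB

By definition F = SNR_in/SNR_out, so in dB: SNR_out = SNR_in − NF
SNR_out = 50.8 − 3.94 = 46.86 dB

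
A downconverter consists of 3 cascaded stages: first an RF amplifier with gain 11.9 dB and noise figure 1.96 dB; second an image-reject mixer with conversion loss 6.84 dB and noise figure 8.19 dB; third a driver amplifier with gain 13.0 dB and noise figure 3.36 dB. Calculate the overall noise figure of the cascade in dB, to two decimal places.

3.61 dB

Convert to linear (a loss of L dB is a gain of −L dB): F_i = 10^(NF_i/10), G_i = 10^(G_i,dB/10)
  Stage 1: F_1 = 10^(1.96/10) = 1.570, G_1 = 10^(11.9/10) = 15.49
  Stage 2: F_2 = 10^(8.19/10) = 6.592, G_2 = 10^(−6.84/10) = 0.2070
  Stage 3: F_3 = 10^(3.36/10) = 2.168, G_3 = 10^(13.0/10) = 19.95
Friis cascade:
  F = 1.570 + (6.592 − 1)/15.49 + (2.168 − 1)/3.206 = 2.296
NF = 10 log₁₀(2.296) = 3.61 dB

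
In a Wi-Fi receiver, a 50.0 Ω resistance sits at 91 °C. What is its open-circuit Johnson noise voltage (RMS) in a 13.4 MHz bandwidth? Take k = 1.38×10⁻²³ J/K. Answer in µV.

T = 91 °C + 273.15 = 364.15 K
V_n = √(4kTRB)
4kTRB = 4 × 1.38×10⁻²³ × 364.15 × 5.00×10¹ × 1.34×10⁷ = 1.35×10⁻¹¹ V²
V_n = √(1.35×10⁻¹¹) = 3.67×10⁻⁶ V = 3.67 µV

3.67 µV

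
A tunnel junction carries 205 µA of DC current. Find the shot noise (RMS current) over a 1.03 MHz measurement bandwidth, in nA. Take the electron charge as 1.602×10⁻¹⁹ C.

8.23 nA

I_n = √(2qI·B)
2qI·B = 2 × 1.602×10⁻¹⁹ × 2.05×10⁻⁴ × 1.03×10⁶ = 6.77×10⁻¹⁷ A²
I_n = √(6.77×10⁻¹⁷) = 8.23×10⁻⁹ A = 8.23 nA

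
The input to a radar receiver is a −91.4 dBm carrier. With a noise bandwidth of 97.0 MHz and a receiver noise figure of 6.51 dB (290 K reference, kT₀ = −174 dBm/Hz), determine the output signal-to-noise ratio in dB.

−3.8 dB

Noise floor: N = −174 + 10 log₁₀(B) + NF
10 log₁₀(9.70×10⁷) = 79.87 dB
N = −174 + 79.87 + 6.51 = −87.62 dBm
SNR = P_sig − N = −91.4 − (−87.62) = −3.78 dB → −3.8 dB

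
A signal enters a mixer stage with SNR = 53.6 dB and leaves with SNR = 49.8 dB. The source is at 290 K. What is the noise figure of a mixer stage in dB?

3.8 dB

NF (dB) = SNR_in(dB) − SNR_out(dB) when the source is at T₀
NF = 53.6 − 49.8 = 3.8 dB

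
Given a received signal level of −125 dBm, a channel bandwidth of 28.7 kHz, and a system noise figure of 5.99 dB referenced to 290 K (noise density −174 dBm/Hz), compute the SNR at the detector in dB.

Noise floor: N = −174 + 10 log₁₀(B) + NF
10 log₁₀(2.87×10⁴) = 44.58 dB
N = −174 + 44.58 + 5.99 = −123.43 dBm
SNR = P_sig − N = −125 − (−123.43) = −1.57 dB → −1.6 dB

−1.6 dB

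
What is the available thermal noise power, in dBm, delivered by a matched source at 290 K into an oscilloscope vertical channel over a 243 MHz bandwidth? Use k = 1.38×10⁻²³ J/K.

−90.1 dBm

P_n = kTB = 1.38×10⁻²³ × 290 × 2.43×10⁸ = 9.72×10⁻¹³ W
In dBm: 10 log₁₀(9.72×10⁻¹³ / 10⁻³) = −90.1 dBm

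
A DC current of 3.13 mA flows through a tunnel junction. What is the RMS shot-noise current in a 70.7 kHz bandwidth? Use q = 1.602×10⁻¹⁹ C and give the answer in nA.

8.42 nA

I_n = √(2qI·B)
2qI·B = 2 × 1.602×10⁻¹⁹ × 3.13×10⁻³ × 7.07×10⁴ = 7.09×10⁻¹⁷ A²
I_n = √(7.09×10⁻¹⁷) = 8.42×10⁻⁹ A = 8.42 nA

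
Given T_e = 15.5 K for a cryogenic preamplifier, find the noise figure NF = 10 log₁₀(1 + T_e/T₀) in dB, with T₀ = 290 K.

0.226 dB

F = 1 + T_e/T₀ = 1 + 15.5/290 = 1.05345
NF = 10 log₁₀(1.05345) = 0.226 dB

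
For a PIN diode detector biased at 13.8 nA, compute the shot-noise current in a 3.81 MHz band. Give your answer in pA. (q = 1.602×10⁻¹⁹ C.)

I_n = √(2qI·B)
2qI·B = 2 × 1.602×10⁻¹⁹ × 1.38×10⁻⁸ × 3.81×10⁶ = 1.68×10⁻²⁰ A²
I_n = √(1.68×10⁻²⁰) = 1.30×10⁻¹⁰ A = 130 pA

130 pA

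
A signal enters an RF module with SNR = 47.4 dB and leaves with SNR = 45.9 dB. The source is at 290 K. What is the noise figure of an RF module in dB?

NF (dB) = SNR_in(dB) − SNR_out(dB) when the source is at T₀
NF = 47.4 − 45.9 = 1.5 dB

1.5 dB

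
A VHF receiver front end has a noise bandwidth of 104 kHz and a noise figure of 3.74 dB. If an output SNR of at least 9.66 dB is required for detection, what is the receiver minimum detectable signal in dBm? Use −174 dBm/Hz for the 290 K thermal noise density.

Sensitivity = −174 + 10 log₁₀(B) + NF + SNR_min
= −174 + 50.17 + 3.74 + 9.66
= −110.43 dBm → −110.4 dBm

−110.4 dBm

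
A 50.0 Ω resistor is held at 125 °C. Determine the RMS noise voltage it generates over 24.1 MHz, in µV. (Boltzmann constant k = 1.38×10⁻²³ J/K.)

5.15 µV

T = 125 °C + 273.15 = 398.15 K
V_n = √(4kTRB)
4kTRB = 4 × 1.38×10⁻²³ × 398.15 × 5.00×10¹ × 2.41×10⁷ = 2.65×10⁻¹¹ V²
V_n = √(2.65×10⁻¹¹) = 5.15×10⁻⁶ V = 5.15 µV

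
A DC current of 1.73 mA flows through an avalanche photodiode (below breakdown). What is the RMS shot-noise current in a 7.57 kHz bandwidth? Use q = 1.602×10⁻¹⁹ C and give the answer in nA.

2.05 nA

I_n = √(2qI·B)
2qI·B = 2 × 1.602×10⁻¹⁹ × 1.73×10⁻³ × 7.57×10³ = 4.20×10⁻¹⁸ A²
I_n = √(4.20×10⁻¹⁸) = 2.05×10⁻⁹ A = 2.05 nA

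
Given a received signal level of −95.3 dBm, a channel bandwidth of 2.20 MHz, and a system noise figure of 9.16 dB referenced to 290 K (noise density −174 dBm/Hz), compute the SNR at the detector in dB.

Noise floor: N = −174 + 10 log₁₀(B) + NF
10 log₁₀(2.20×10⁶) = 63.42 dB
N = −174 + 63.42 + 9.16 = −101.42 dBm
SNR = P_sig − N = −95.3 − (−101.42) = 6.12 dB → 6.1 dB

6.1 dB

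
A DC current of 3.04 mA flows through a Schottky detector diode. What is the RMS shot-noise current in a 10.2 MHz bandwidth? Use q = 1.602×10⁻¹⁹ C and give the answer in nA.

I_n = √(2qI·B)
2qI·B = 2 × 1.602×10⁻¹⁹ × 3.04×10⁻³ × 1.02×10⁷ = 9.93×10⁻¹⁵ A²
I_n = √(9.93×10⁻¹⁵) = 9.97×10⁻⁸ A = 99.7 nA

99.7 nA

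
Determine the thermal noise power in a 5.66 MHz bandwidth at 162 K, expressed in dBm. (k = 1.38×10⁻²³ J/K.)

P_n = kTB = 1.38×10⁻²³ × 162 × 5.66×10⁶ = 1.27×10⁻¹⁴ W
In dBm: 10 log₁₀(1.27×10⁻¹⁴ / 10⁻³) = −109.0 dBm

−109.0 dBm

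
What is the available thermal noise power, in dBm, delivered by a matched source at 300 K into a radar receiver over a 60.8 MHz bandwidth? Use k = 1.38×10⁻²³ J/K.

−96.0 dBm

P_n = kTB = 1.38×10⁻²³ × 300 × 6.08×10⁷ = 2.52×10⁻¹³ W
In dBm: 10 log₁₀(2.52×10⁻¹³ / 10⁻³) = −96.0 dBm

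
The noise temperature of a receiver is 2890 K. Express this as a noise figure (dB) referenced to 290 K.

10.40 dB

F = 1 + T_e/T₀ = 1 + 2890/290 = 10.9655
NF = 10 log₁₀(10.9655) = 10.40 dB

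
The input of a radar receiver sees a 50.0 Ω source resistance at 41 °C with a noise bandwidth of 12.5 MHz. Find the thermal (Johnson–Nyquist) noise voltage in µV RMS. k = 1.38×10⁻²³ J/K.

T = 41 °C + 273.15 = 314.15 K
V_n = √(4kTRB)
4kTRB = 4 × 1.38×10⁻²³ × 314.15 × 5.00×10¹ × 1.25×10⁷ = 1.08×10⁻¹¹ V²
V_n = √(1.08×10⁻¹¹) = 3.29×10⁻⁶ V = 3.29 µV

3.29 µV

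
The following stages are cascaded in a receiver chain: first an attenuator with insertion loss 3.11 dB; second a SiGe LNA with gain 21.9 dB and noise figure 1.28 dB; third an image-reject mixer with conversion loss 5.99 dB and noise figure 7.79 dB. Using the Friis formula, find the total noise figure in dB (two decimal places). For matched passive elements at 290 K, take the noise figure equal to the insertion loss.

Convert to linear (a loss of L dB is a gain of −L dB): F_i = 10^(NF_i/10), G_i = 10^(G_i,dB/10)
  Stage 1: F_1 = 10^(3.11/10) = 2.046, G_1 = 10^(−3.11/10) = 0.4887
  Stage 2: F_2 = 10^(1.28/10) = 1.343, G_2 = 10^(21.9/10) = 154.9
  Stage 3: F_3 = 10^(7.79/10) = 6.012, G_3 = 10^(−5.99/10) = 0.2518
Friis cascade:
  F = 2.046 + (1.343 − 1)/0.4887 + (6.012 − 1)/75.68 = 2.814
NF = 10 log₁₀(2.814) = 4.49 dB

4.49 dB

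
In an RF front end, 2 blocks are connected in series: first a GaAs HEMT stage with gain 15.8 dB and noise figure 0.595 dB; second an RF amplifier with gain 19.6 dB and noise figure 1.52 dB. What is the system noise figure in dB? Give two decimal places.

Convert to linear (a loss of L dB is a gain of −L dB): F_i = 10^(NF_i/10), G_i = 10^(G_i,dB/10)
  Stage 1: F_1 = 10^(0.595/10) = 1.147, G_1 = 10^(15.8/10) = 38.02
  Stage 2: F_2 = 10^(1.52/10) = 1.419, G_2 = 10^(19.6/10) = 91.20
Friis cascade:
  F = 1.147 + (1.419 − 1)/38.02 = 1.158
NF = 10 log₁₀(1.158) = 0.64 dB

0.64 dB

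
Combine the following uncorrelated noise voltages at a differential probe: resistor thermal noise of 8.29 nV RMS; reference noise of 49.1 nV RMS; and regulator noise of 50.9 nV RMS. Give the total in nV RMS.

Uncorrelated sources add in power (mean-square): V_tot = √(ΣV_i²)
V_tot = √[(8.29×10⁻⁹)² + (4.91×10⁻⁸)² + (5.09×10⁻⁸)²] = 7.12×10⁻⁸ V = 71.2 nV

71.2 nV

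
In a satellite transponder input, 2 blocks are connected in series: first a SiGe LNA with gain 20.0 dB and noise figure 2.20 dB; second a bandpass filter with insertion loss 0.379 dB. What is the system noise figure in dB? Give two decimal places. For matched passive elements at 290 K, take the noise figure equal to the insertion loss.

Convert to linear (a loss of L dB is a gain of −L dB): F_i = 10^(NF_i/10), G_i = 10^(G_i,dB/10)
  Stage 1: F_1 = 10^(2.20/10) = 1.660, G_1 = 10^(20.0/10) = 100.0
  Stage 2: F_2 = 10^(0.379/10) = 1.091, G_2 = 10^(−0.379/10) = 0.9164
Friis cascade:
  F = 1.660 + (1.091 − 1)/100.0 = 1.660
NF = 10 log₁₀(1.660) = 2.20 dB

2.20 dB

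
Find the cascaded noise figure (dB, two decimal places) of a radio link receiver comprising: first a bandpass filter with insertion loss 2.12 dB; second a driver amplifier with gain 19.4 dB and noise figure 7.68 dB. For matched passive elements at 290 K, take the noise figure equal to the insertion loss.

Convert to linear (a loss of L dB is a gain of −L dB): F_i = 10^(NF_i/10), G_i = 10^(G_i,dB/10)
  Stage 1: F_1 = 10^(2.12/10) = 1.629, G_1 = 10^(−2.12/10) = 0.6138
  Stage 2: F_2 = 10^(7.68/10) = 5.861, G_2 = 10^(19.4/10) = 87.10
Friis cascade:
  F = 1.629 + (5.861 − 1)/0.6138 = 9.550
NF = 10 log₁₀(9.550) = 9.80 dB

9.80 dB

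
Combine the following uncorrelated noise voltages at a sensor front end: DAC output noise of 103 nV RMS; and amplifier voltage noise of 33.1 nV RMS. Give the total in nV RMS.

Uncorrelated sources add in power (mean-square): V_tot = √(ΣV_i²)
V_tot = √[(1.03×10⁻⁷)² + (3.31×10⁻⁸)²] = 1.08×10⁻⁷ V = 108 nV

108 nV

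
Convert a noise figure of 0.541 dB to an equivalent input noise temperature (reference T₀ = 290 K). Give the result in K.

38.5 K

F = 10^(0.541/10) = 1.13266
T_e = (F − 1)·T₀ = (1.13266 − 1) × 290 = 38.5 K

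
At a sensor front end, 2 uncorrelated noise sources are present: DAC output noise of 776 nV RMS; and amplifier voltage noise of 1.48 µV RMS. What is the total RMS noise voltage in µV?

1.67 µV

Uncorrelated sources add in power (mean-square): V_tot = √(ΣV_i²)
V_tot = √[(7.76×10⁻⁷)² + (1.48×10⁻⁶)²] = 1.67×10⁻⁶ V = 1.67 µV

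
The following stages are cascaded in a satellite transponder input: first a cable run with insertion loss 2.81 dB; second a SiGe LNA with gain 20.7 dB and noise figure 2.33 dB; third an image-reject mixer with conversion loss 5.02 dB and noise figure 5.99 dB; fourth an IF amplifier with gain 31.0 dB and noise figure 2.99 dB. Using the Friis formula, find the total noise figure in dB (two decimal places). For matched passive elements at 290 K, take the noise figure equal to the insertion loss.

Convert to linear (a loss of L dB is a gain of −L dB): F_i = 10^(NF_i/10), G_i = 10^(G_i,dB/10)
  Stage 1: F_1 = 10^(2.81/10) = 1.910, G_1 = 10^(−2.81/10) = 0.5236
  Stage 2: F_2 = 10^(2.33/10) = 1.710, G_2 = 10^(20.7/10) = 117.5
  Stage 3: F_3 = 10^(5.99/10) = 3.972, G_3 = 10^(−5.02/10) = 0.3148
  Stage 4: F_4 = 10^(2.99/10) = 1.991, G_4 = 10^(31.0/10) = 1259
Friis cascade:
  F = 1.910 + (1.710 − 1)/0.5236 + (3.972 − 1)/61.52 + (1.991 − 1)/19.36 = 3.365
NF = 10 log₁₀(3.365) = 5.27 dB

5.27 dB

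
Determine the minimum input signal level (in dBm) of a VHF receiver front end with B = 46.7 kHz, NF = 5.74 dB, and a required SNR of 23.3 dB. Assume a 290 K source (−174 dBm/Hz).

−98.3 dBm

Sensitivity = −174 + 10 log₁₀(B) + NF + SNR_min
= −174 + 46.69 + 5.74 + 23.3
= −98.27 dBm → −98.3 dBm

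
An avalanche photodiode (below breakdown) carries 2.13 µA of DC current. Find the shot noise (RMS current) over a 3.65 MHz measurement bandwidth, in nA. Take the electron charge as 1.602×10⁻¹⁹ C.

I_n = √(2qI·B)
2qI·B = 2 × 1.602×10⁻¹⁹ × 2.13×10⁻⁶ × 3.65×10⁶ = 2.49×10⁻¹⁸ A²
I_n = √(2.49×10⁻¹⁸) = 1.58×10⁻⁹ A = 1.58 nA

1.58 nA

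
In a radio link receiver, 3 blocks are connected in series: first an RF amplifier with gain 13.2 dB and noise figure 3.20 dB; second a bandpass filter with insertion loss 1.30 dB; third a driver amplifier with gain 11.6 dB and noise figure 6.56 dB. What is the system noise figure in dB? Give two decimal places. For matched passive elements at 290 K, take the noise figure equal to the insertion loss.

3.68 dB

Convert to linear (a loss of L dB is a gain of −L dB): F_i = 10^(NF_i/10), G_i = 10^(G_i,dB/10)
  Stage 1: F_1 = 10^(3.20/10) = 2.089, G_1 = 10^(13.2/10) = 20.89
  Stage 2: F_2 = 10^(1.30/10) = 1.349, G_2 = 10^(−1.30/10) = 0.7413
  Stage 3: F_3 = 10^(6.56/10) = 4.529, G_3 = 10^(11.6/10) = 14.45
Friis cascade:
  F = 2.089 + (1.349 − 1)/20.89 + (4.529 − 1)/15.49 = 2.334
NF = 10 log₁₀(2.334) = 3.68 dB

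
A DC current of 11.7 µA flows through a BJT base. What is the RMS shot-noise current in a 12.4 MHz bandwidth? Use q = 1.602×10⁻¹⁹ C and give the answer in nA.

I_n = √(2qI·B)
2qI·B = 2 × 1.602×10⁻¹⁹ × 1.17×10⁻⁵ × 1.24×10⁷ = 4.65×10⁻¹⁷ A²
I_n = √(4.65×10⁻¹⁷) = 6.82×10⁻⁹ A = 6.82 nA

6.82 nA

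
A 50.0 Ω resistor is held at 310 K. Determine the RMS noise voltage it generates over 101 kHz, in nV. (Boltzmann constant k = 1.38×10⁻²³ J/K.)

294 nV

V_n = √(4kTRB)
4kTRB = 4 × 1.38×10⁻²³ × 310 × 5.00×10¹ × 1.01×10⁵ = 8.64×10⁻¹⁴ V²
V_n = √(8.64×10⁻¹⁴) = 2.94×10⁻⁷ V = 294 nV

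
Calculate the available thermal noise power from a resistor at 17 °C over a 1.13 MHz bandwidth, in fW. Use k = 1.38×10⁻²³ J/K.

4.52 fW

T = 17 °C + 273.15 = 290.15 K
P_n = kTB = 1.38×10⁻²³ × 290.15 × 1.13×10⁶ = 4.52×10⁻¹⁵ W = 4.52 fW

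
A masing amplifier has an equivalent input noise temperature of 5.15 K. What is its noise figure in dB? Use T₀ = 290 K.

F = 1 + T_e/T₀ = 1 + 5.15/290 = 1.01776
NF = 10 log₁₀(1.01776) = 0.076 dB

0.076 dB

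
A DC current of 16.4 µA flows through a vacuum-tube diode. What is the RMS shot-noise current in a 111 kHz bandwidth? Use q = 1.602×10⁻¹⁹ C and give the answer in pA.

I_n = √(2qI·B)
2qI·B = 2 × 1.602×10⁻¹⁹ × 1.64×10⁻⁵ × 1.11×10⁵ = 5.83×10⁻¹⁹ A²
I_n = √(5.83×10⁻¹⁹) = 7.64×10⁻¹⁰ A = 764 pA

764 pA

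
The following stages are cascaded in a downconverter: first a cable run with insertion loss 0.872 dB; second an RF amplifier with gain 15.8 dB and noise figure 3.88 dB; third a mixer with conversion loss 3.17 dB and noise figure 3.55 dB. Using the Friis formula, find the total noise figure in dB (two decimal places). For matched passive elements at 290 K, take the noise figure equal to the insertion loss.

4.81 dB

Convert to linear (a loss of L dB is a gain of −L dB): F_i = 10^(NF_i/10), G_i = 10^(G_i,dB/10)
  Stage 1: F_1 = 10^(0.872/10) = 1.222, G_1 = 10^(−0.872/10) = 0.8181
  Stage 2: F_2 = 10^(3.88/10) = 2.443, G_2 = 10^(15.8/10) = 38.02
  Stage 3: F_3 = 10^(3.55/10) = 2.265, G_3 = 10^(−3.17/10) = 0.4819
Friis cascade:
  F = 1.222 + (2.443 − 1)/0.8181 + (2.265 − 1)/31.10 = 3.027
NF = 10 log₁₀(3.027) = 4.81 dB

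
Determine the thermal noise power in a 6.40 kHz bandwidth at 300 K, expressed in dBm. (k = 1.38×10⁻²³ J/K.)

−135.8 dBm

P_n = kTB = 1.38×10⁻²³ × 300 × 6.40×10³ = 2.65×10⁻¹⁷ W
In dBm: 10 log₁₀(2.65×10⁻¹⁷ / 10⁻³) = −135.8 dBm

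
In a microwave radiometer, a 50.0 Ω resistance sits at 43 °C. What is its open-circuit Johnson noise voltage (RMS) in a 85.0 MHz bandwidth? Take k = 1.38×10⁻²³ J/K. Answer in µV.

T = 43 °C + 273.15 = 316.15 K
V_n = √(4kTRB)
4kTRB = 4 × 1.38×10⁻²³ × 316.15 × 5.00×10¹ × 8.50×10⁷ = 7.42×10⁻¹¹ V²
V_n = √(7.42×10⁻¹¹) = 8.61×10⁻⁶ V = 8.61 µV

8.61 µV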